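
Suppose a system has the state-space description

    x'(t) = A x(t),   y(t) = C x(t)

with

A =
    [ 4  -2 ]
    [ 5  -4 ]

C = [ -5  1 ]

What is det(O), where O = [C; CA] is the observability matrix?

CA = [[-15, 6]]
Observability matrix O = [C; CA] = [[-5, 1], [-15, 6]]
det(O) = (-5)·6 - 1·(-15) = -30 - (-15) = -15
Since det(O) ≠ 0, rank(O) = 2 and the system is completely observable.

-15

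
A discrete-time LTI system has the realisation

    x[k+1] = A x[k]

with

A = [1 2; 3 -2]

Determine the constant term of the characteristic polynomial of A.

For a 2×2 matrix, det(zI - A) = z^2 - (tr A)z + det A.
tr A = -1, det A = -8.
So p(z) = z^2 + z - 8.
The constant term is -8.

-8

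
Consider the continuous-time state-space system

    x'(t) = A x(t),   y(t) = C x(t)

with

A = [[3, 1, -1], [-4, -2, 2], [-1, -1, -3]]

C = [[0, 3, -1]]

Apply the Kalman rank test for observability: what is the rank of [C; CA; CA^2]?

3

CA = [[-11, -5, 9]]
CA^2 = [[-22, -10, -26]]
Observability matrix O = [C; CA; CA^2] = [[0, 3, -1], [-11, -5, 9], [-22, -10, -26]]
det(O) = 0·((-5)·(-26) - 9·(-10)) - 3·((-11)·(-26) - 9·(-22)) + (-1)·((-11)·(-10) - (-5)·(-22)) = 0·220 - 3·484 + (-1)·0 = -1452 ≠ 0, so rank(O) = 3.
rank(O) = 3 = n, so the pair (A, C) is completely observable.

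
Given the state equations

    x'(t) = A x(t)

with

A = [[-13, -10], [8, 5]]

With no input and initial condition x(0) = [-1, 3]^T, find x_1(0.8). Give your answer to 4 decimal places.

-0.8147

det(sI - A) = s^2 - (tr A)s + det A, with tr A = (-13) + 5 = -8 and det A = (-13)·5 - (-10)·8 = -65 - (-80) = 15.
So p(s) = det(sI - A) = s^2 + 8s + 15.
Factor s^2 + 8s + 15: two numbers with sum -8 and product 15 are -3 and -5, so s^2 + 8s + 15 = (s + 3)(s + 5).
Hence p(s) = (s + 3) (s + 5), with roots -5, -3.
The eigenvalues -5, -3 are distinct and real, so A is diagonalisable and x(t) = e^{At} x(0) = V diag(e^{λ_i t}) V^{-1} x(0), where the columns of V are the eigenvectors.
λ = -5: A - (-5)I = [[-8, -10], [8, 10]]. Row 1 gives (-8)·v1 + (-10)·v2 = 0, so take v_1 = [5, -4]^T.
λ = -3: A - (-3)I = [[-10, -10], [8, 8]]. Row 1 gives (-10)·v1 + (-10)·v2 = 0, so take v_2 = [-1, 1]^T.
V = [v_1 v_2] = [[5, -1], [-4, 1]] has det V = 1, so V^{-1} = adj(V)/det V = [[1, 1], [4, 5]].
Modal coordinates z(0) = V^{-1} x(0): 1·(-1) + 1·3 = 2; 4·(-1) + 5·3 = 11; so z(0) = [2, 11]^T.
x_1(t) = Σ_i (v_i)_1 · z_i(0) · e^{λ_i t} (row 1 of V times the modal terms).
x_1(0.8) = 5·2·e^{-5·0.8} + (-1)·11·e^{-3·0.8} = 10·0.018316 + (-11)·0.090718 = -0.8147.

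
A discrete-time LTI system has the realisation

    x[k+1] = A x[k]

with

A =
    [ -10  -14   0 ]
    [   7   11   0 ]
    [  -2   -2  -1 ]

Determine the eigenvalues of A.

det(zI - A) = z^3 - (tr A)z^2 + (M11 + M22 + M33)z - det A, where Mii is the 2×2 principal minor of A obtained by deleting row i and column i.
tr A = (-10) + 11 + (-1) = 0; M11 = 11·(-1) - 0·(-2) = -11 - 0 = -11; M22 = (-10)·(-1) - 0·(-2) = 10 - 0 = 10; M33 = (-10)·11 - (-14)·7 = -110 - (-98) = -12; sum of minors = -13.
det A = (-10)·(11·(-1) - 0·(-2)) - (-14)·(7·(-1) - 0·(-2)) + 0·(7·(-2) - 11·(-2)) = (-10)·(-11) - (-14)·(-7) + 0·8 = 12.
So p(z) = det(zI - A) = z^3 - 13z - 12.
Rational-root test: any integer root divides -12. Testing small divisors, z = -1 works: p(-1) = -1 + 0 + 13 + (-12) = 0, so (z + 1) is a factor.
Dividing, p(z) = (z + 1)(z^2 - z - 12).
Factor z^2 - z - 12: two numbers with sum 1 and product -12 are 4 and -3, so z^2 - z - 12 = (z - 4)(z + 3).
Hence p(z) = (z - 4) (z + 1) (z + 3), with roots -3, -1, 4.

-3, -1, 4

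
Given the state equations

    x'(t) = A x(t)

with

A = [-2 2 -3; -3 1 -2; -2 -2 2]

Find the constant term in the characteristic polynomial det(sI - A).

Expand det(sI - A) for the 3×3 matrix.
p(s) = s^3 - s^2 - 8s.
(Check: constant term = det(-A) = (-1)^3 det A = 0; coefficient of s^2 = -tr A = -1.)
The constant term is 0.

0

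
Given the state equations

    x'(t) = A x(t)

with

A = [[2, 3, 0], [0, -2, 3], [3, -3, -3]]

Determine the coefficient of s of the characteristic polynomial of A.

5

Expand det(sI - A) for the 3×3 matrix.
p(s) = s^3 + 3s^2 + 5s - 57.
(Check: constant term = det(-A) = (-1)^3 det A = -57; coefficient of s^2 = -tr A = 3.)
The coefficient of s is 5.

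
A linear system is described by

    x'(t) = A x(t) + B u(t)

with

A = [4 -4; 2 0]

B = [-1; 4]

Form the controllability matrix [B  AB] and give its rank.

2

AB = [[-20], [-2]]
Controllability matrix C = [B  AB] = [[-1, -20], [4, -2]]
det(C) = (-1)·(-2) - (-20)·4 = 2 - (-80) = 82 ≠ 0, so rank(C) = 2.
rank(C) = 2 = n, so the pair (A, B) is completely controllable.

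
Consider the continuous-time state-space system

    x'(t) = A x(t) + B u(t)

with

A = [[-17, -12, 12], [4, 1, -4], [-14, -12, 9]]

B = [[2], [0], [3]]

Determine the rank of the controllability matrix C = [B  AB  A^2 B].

AB = [[2], [-4], [-1]]
A^2B = [[2], [8], [11]]
Controllability matrix C = [B  AB  A^2B] = [[2, 2, 2], [0, -4, 8], [3, -1, 11]]
The rows r1, r2, r3 of C are linearly dependent: -3·r1 - 2·r2 + 2·r3 = 0 (check each entry), so rank(C) ≤ 2.
The 2×2 minor from rows 1, 2, columns 1, 2 is 2·(-4) - 2·0 = -8 - 0 = -8 ≠ 0, so rank(C) = 2.
rank(C) = 2 < n = 3, so the pair (A, B) is not completely controllable.

2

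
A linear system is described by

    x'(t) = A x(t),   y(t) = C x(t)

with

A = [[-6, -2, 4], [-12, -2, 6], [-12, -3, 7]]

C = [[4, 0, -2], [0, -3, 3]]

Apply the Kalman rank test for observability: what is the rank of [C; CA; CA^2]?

CA = [[0, -2, 2], [0, -3, 3]]
CA^2 = [[0, -2, 2], [0, -3, 3]]
Observability matrix O = [C; CA; CA^2] = [[4, 0, -2], [0, -3, 3], [0, -2, 2], [0, -3, 3], [0, -2, 2], [0, -3, 3]]
The columns c1, c2, c3 of O are linearly dependent: c1 + 2·c2 + 2·c3 = 0 (check each entry), so rank(O) ≤ 2.
The 2×2 minor from rows 1, 2, columns 1, 2 is 4·(-3) - 0·0 = -12 - 0 = -12 ≠ 0, so rank(O) = 2.
rank(O) = 2 < n = 3, so the pair (A, C) is not completely observable.

2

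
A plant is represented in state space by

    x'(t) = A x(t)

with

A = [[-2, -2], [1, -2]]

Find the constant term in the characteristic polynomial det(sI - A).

6

For a 2×2 matrix, det(sI - A) = s^2 - (tr A)s + det A.
tr A = -4, det A = 6.
So p(s) = s^2 + 4s + 6.
The constant term is 6.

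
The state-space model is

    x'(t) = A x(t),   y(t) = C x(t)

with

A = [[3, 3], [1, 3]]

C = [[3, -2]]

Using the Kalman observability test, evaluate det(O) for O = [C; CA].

CA = [[7, 3]]
Observability matrix O = [C; CA] = [[3, -2], [7, 3]]
det(O) = 3·3 - (-2)·7 = 9 - (-14) = 23
Since det(O) ≠ 0, rank(O) = 2 and the system is completely observable.

23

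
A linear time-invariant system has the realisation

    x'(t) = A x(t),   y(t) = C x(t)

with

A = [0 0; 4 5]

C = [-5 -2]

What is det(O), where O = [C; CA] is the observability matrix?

34

CA = [[-8, -10]]
Observability matrix O = [C; CA] = [[-5, -2], [-8, -10]]
det(O) = (-5)·(-10) - (-2)·(-8) = 50 - 16 = 34
Since det(O) ≠ 0, rank(O) = 2 and the system is completely observable.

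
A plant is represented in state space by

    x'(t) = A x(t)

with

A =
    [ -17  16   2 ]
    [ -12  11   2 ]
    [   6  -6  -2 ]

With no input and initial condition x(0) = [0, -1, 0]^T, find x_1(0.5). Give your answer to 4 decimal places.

-1.6676

det(sI - A) = s^3 - (tr A)s^2 + (M11 + M22 + M33)s - det A, where Mii is the 2×2 principal minor of A obtained by deleting row i and column i.
tr A = (-17) + 11 + (-2) = -8; M11 = 11·(-2) - 2·(-6) = -22 - (-12) = -10; M22 = (-17)·(-2) - 2·6 = 34 - 12 = 22; M33 = (-17)·11 - 16·(-12) = -187 - (-192) = 5; sum of minors = 17.
det A = (-17)·(11·(-2) - 2·(-6)) - 16·((-12)·(-2) - 2·6) + 2·((-12)·(-6) - 11·6) = (-17)·(-10) - 16·12 + 2·6 = -10.
So p(s) = det(sI - A) = s^3 + 8s^2 + 17s + 10.
Rational-root test: any integer root divides 10. Testing small divisors, s = -1 works: p(-1) = -1 + 8 + (-17) + 10 = 0, so (s + 1) is a factor.
Dividing, p(s) = (s + 1)(s^2 + 7s + 10).
Factor s^2 + 7s + 10: two numbers with sum -7 and product 10 are -2 and -5, so s^2 + 7s + 10 = (s + 2)(s + 5).
Hence p(s) = (s + 1) (s + 2) (s + 5), with roots -5, -2, -1.
The eigenvalues -5, -2, -1 are distinct and real, so A is diagonalisable and x(t) = e^{At} x(0) = V diag(e^{λ_i t}) V^{-1} x(0), where the columns of V are the eigenvectors.
λ = -5: A - (-5)I = [[-12, 16, 2], [-12, 16, 2], [6, -6, 3]]. v must be orthogonal to every row; (row 1) × (row 3) = [60, 48, -24], so take v_1 = [5, 4, -2]^T.
λ = -2: A - (-2)I = [[-15, 16, 2], [-12, 13, 2], [6, -6, 0]]. v must be orthogonal to every row; (row 1) × (row 2) = [6, 6, -3], so take v_2 = [-2, -2, 1]^T.
λ = -1: A - (-1)I = [[-16, 16, 2], [-12, 12, 2], [6, -6, -1]]. v must be orthogonal to every row; (row 1) × (row 2) = [8, 8, 0], so take v_3 = [1, 1, 0]^T.
V = [v_1 v_2 v_3] = [[5, -2, 1], [4, -2, 1], [-2, 1, 0]] has det V = -1, so V^{-1} = adj(V)/det V = [[1, -1, 0], [2, -2, 1], [0, 1, 2]].
Modal coordinates z(0) = V^{-1} x(0): 1·0 + (-1)·(-1) + 0·0 = 1; 2·0 + (-2)·(-1) + 1·0 = 2; 0·0 + 1·(-1) + 2·0 = -1; so z(0) = [1, 2, -1]^T.
x_1(t) = Σ_i (v_i)_1 · z_i(0) · e^{λ_i t} (row 1 of V times the modal terms).
x_1(0.5) = 5·1·e^{-5·0.5} + (-2)·2·e^{-2·0.5} + 1·(-1)·e^{-1·0.5} = 5·0.082085 + (-4)·0.367879 + (-1)·0.606531 = -1.6676.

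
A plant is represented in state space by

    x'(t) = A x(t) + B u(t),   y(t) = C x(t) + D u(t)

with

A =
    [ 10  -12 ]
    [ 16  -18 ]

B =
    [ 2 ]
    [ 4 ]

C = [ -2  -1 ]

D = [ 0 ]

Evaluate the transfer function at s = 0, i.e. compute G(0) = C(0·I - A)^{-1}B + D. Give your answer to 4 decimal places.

2.6667

G(0) = C(-A)^{-1}B + D = -C A^{-1} B + D.
det A = 12, so A^{-1} = (1/12)·adj(A) = [[-3/2, 1], [-4/3, 5/6]]
A^{-1} B = [1, 2/3]^T
C A^{-1} B = -8/3
G(0) = D - C A^{-1} B = 0 - (-8/3) = 8/3 ≈ 2.6667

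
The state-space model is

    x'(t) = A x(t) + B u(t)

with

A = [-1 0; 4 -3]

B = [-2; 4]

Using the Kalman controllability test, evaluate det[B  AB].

AB = [[2], [-20]]
Controllability matrix C = [B  AB] = [[-2, 2], [4, -20]]
det(C) = (-2)·(-20) - 2·4 = 40 - 8 = 32
Since det(C) ≠ 0, rank(C) = 2 and the system is completely controllable.

32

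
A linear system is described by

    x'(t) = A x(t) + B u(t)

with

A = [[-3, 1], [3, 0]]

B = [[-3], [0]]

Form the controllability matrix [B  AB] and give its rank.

AB = [[9], [-9]]
Controllability matrix C = [B  AB] = [[-3, 9], [0, -9]]
det(C) = (-3)·(-9) - 9·0 = 27 - 0 = 27 ≠ 0, so rank(C) = 2.
rank(C) = 2 = n, so the pair (A, B) is completely controllable.

2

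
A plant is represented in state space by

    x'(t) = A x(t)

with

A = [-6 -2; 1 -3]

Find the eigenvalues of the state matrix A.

det(sI - A) = s^2 - (tr A)s + det A, with tr A = (-6) + (-3) = -9 and det A = (-6)·(-3) - (-2)·1 = 18 - (-2) = 20.
So p(s) = det(sI - A) = s^2 + 9s + 20.
Factor s^2 + 9s + 20: two numbers with sum -9 and product 20 are -4 and -5, so s^2 + 9s + 20 = (s + 4)(s + 5).
Hence p(s) = (s + 4) (s + 5), with roots -5, -4.
All eigenvalues have negative real part, so the system is asymptotically stable.

-5, -4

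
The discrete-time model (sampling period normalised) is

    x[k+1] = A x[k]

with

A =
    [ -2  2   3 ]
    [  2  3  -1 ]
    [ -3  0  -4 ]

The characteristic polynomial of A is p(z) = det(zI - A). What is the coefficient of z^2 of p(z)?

3

Expand det(zI - A) for the 3×3 matrix.
p(z) = z^3 + 3z^2 - 5z - 73.
(Check: constant term = det(-A) = (-1)^3 det A = -73; coefficient of z^2 = -tr A = 3.)
The coefficient of z^2 is 3.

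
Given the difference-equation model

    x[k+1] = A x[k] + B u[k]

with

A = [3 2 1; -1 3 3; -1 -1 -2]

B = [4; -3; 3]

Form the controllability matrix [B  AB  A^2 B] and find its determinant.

AB = [[9], [-4], [-7]]
A^2B = [[12], [-42], [9]]
Controllability matrix C = [B  AB  A^2B] = [[4, 9, 12], [-3, -4, -42], [3, -7, 9]]
Expanding along the first row, det(C) = 4·((-4)·9 - (-42)·(-7)) - 9·((-3)·9 - (-42)·3) + 12·((-3)·(-7) - (-4)·3) = 4·(-330) - 9·99 + 12·33 = -1815
Since det(C) ≠ 0, rank(C) = 3 and the system is completely controllable.

-1815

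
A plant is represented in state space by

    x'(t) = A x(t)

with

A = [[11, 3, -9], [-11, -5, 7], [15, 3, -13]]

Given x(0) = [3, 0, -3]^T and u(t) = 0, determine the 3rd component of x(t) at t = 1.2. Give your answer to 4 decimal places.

det(sI - A) = s^3 - (tr A)s^2 + (M11 + M22 + M33)s - det A, where Mii is the 2×2 principal minor of A obtained by deleting row i and column i.
tr A = 11 + (-5) + (-13) = -7; M11 = (-5)·(-13) - 7·3 = 65 - 21 = 44; M22 = 11·(-13) - (-9)·15 = -143 - (-135) = -8; M33 = 11·(-5) - 3·(-11) = -55 - (-33) = -22; sum of minors = 14.
det A = 11·((-5)·(-13) - 7·3) - 3·((-11)·(-13) - 7·15) + (-9)·((-11)·3 - (-5)·15) = 11·44 - 3·38 + (-9)·42 = -8.
So p(s) = det(sI - A) = s^3 + 7s^2 + 14s + 8.
Rational-root test: any integer root divides 8. Testing small divisors, s = -1 works: p(-1) = -1 + 7 + (-14) + 8 = 0, so (s + 1) is a factor.
Dividing, p(s) = (s + 1)(s^2 + 6s + 8).
Factor s^2 + 6s + 8: two numbers with sum -6 and product 8 are -2 and -4, so s^2 + 6s + 8 = (s + 2)(s + 4).
Hence p(s) = (s + 1) (s + 2) (s + 4), with roots -4, -2, -1.
The eigenvalues -4, -2, -1 are distinct and real, so A is diagonalisable and x(t) = e^{At} x(0) = V diag(e^{λ_i t}) V^{-1} x(0), where the columns of V are the eigenvectors.
λ = -4: A - (-4)I = [[15, 3, -9], [-11, -1, 7], [15, 3, -9]]. v must be orthogonal to every row; (row 1) × (row 2) = [12, -6, 18], so take v_1 = [2, -1, 3]^T.
λ = -2: A - (-2)I = [[13, 3, -9], [-11, -3, 7], [15, 3, -11]]. v must be orthogonal to every row; (row 1) × (row 2) = [-6, 8, -6], so take v_2 = [-3, 4, -3]^T.
λ = -1: A - (-1)I = [[12, 3, -9], [-11, -4, 7], [15, 3, -12]]. v must be orthogonal to every row; (row 1) × (row 2) = [-15, 15, -15], so take v_3 = [1, -1, 1]^T.
V = [v_1 v_2 v_3] = [[2, -3, 1], [-1, 4, -1], [3, -3, 1]] has det V = -1, so V^{-1} = adj(V)/det V = [[-1, 0, 1], [2, 1, -1], [9, 3, -5]].
Modal coordinates z(0) = V^{-1} x(0): (-1)·3 + 0·0 + 1·(-3) = -6; 2·3 + 1·0 + (-1)·(-3) = 9; 9·3 + 3·0 + (-5)·(-3) = 42; so z(0) = [-6, 9, 42]^T.
x_3(t) = Σ_i (v_i)_3 · z_i(0) · e^{λ_i t} (row 3 of V times the modal terms).
x_3(1.2) = 3·(-6)·e^{-4·1.2} + (-3)·9·e^{-2·1.2} + 1·42·e^{-1·1.2} = (-18)·0.008230 + (-27)·0.090718 + 42·0.301194 = 10.0526.

10.0526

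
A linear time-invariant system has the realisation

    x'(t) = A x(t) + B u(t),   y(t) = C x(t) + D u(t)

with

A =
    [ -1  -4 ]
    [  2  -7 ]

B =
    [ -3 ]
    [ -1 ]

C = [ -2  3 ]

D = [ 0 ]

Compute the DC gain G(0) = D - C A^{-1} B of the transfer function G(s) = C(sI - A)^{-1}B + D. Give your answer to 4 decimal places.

0.8667

G(0) = C(-A)^{-1}B + D = -C A^{-1} B + D.
det A = 15, so A^{-1} = (1/15)·adj(A) = [[-7/15, 4/15], [-2/15, -1/15]]
A^{-1} B = [17/15, 7/15]^T
C A^{-1} B = -13/15
G(0) = D - C A^{-1} B = 0 - (-13/15) = 13/15 ≈ 0.8667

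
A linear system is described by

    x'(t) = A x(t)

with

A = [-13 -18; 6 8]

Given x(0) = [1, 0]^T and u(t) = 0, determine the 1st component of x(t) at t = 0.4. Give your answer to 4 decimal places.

det(sI - A) = s^2 - (tr A)s + det A, with tr A = (-13) + 8 = -5 and det A = (-13)·8 - (-18)·6 = -104 - (-108) = 4.
So p(s) = det(sI - A) = s^2 + 5s + 4.
Factor s^2 + 5s + 4: two numbers with sum -5 and product 4 are -1 and -4, so s^2 + 5s + 4 = (s + 1)(s + 4).
Hence p(s) = (s + 1) (s + 4), with roots -4, -1.
The eigenvalues -4, -1 are distinct and real, so A is diagonalisable and x(t) = e^{At} x(0) = V diag(e^{λ_i t}) V^{-1} x(0), where the columns of V are the eigenvectors.
λ = -4: A - (-4)I = [[-9, -18], [6, 12]]. Row 1 gives (-9)·v1 + (-18)·v2 = 0, so take v_1 = [-2, 1]^T.
λ = -1: A - (-1)I = [[-12, -18], [6, 9]]. Row 1 gives (-12)·v1 + (-18)·v2 = 0, so take v_2 = [3, -2]^T.
V = [v_1 v_2] = [[-2, 3], [1, -2]] has det V = 1, so V^{-1} = adj(V)/det V = [[-2, -3], [-1, -2]].
Modal coordinates z(0) = V^{-1} x(0): (-2)·1 + (-3)·0 = -2; (-1)·1 + (-2)·0 = -1; so z(0) = [-2, -1]^T.
x_1(t) = Σ_i (v_i)_1 · z_i(0) · e^{λ_i t} (row 1 of V times the modal terms).
x_1(0.4) = (-2)·(-2)·e^{-4·0.4} + 3·(-1)·e^{-1·0.4} = 4·0.201897 + (-3)·0.670320 = -1.2034.

-1.2034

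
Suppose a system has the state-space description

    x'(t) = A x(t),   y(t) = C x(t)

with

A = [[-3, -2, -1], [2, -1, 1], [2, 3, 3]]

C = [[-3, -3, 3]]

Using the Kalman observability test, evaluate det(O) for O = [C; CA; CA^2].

-3645

CA = [[9, 18, 9]]
CA^2 = [[27, -9, 36]]
Observability matrix O = [C; CA; CA^2] = [[-3, -3, 3], [9, 18, 9], [27, -9, 36]]
Expanding along the first row, det(O) = (-3)·(18·36 - 9·(-9)) - (-3)·(9·36 - 9·27) + 3·(9·(-9) - 18·27) = (-3)·729 - (-3)·81 + 3·(-567) = -3645
Since det(O) ≠ 0, rank(O) = 3 and the system is completely observable.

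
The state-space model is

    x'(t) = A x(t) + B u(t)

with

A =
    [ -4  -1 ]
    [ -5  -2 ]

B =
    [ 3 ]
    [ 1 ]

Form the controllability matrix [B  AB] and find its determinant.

-38

AB = [[-13], [-17]]
Controllability matrix C = [B  AB] = [[3, -13], [1, -17]]
det(C) = 3·(-17) - (-13)·1 = -51 - (-13) = -38
Since det(C) ≠ 0, rank(C) = 2 and the system is completely controllable.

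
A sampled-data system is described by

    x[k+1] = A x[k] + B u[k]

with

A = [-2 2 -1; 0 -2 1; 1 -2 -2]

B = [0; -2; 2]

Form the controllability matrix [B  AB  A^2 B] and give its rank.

AB = [[-6], [6], [0]]
A^2B = [[24], [-12], [-18]]
Controllability matrix C = [B  AB  A^2B] = [[0, -6, 24], [-2, 6, -12], [2, 0, -18]]
det(C) = 0·(6·(-18) - (-12)·0) - (-6)·((-2)·(-18) - (-12)·2) + 24·((-2)·0 - 6·2) = 0·(-108) - (-6)·60 + 24·(-12) = 72 ≠ 0, so rank(C) = 3.
rank(C) = 3 = n, so the pair (A, B) is completely controllable.

3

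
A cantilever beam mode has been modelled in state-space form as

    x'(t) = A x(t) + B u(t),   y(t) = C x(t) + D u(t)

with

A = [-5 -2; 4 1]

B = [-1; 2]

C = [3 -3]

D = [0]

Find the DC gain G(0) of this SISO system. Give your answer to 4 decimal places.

G(0) = C(-A)^{-1}B + D = -C A^{-1} B + D.
det A = 3, so A^{-1} = (1/3)·adj(A) = [[1/3, 2/3], [-4/3, -5/3]]
A^{-1} B = [1, -2]^T
C A^{-1} B = 9
G(0) = D - C A^{-1} B = 0 - (9) = -9

-9.0000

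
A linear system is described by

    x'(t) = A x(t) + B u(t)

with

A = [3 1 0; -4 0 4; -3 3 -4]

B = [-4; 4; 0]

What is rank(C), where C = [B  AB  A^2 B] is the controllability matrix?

3

AB = [[-8], [16], [24]]
A^2B = [[-8], [128], [-24]]
Controllability matrix C = [B  AB  A^2B] = [[-4, -8, -8], [4, 16, 128], [0, 24, -24]]
det(C) = (-4)·(16·(-24) - 128·24) - (-8)·(4·(-24) - 128·0) + (-8)·(4·24 - 16·0) = (-4)·(-3456) - (-8)·(-96) + (-8)·96 = 12288 ≠ 0, so rank(C) = 3.
rank(C) = 3 = n, so the pair (A, B) is completely controllable.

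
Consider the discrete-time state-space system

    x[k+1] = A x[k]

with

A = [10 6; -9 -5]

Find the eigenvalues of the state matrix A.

1, 4

det(zI - A) = z^2 - (tr A)z + det A, with tr A = 10 + (-5) = 5 and det A = 10·(-5) - 6·(-9) = -50 - (-54) = 4.
So p(z) = det(zI - A) = z^2 - 5z + 4.
Factor z^2 - 5z + 4: two numbers with sum 5 and product 4 are 4 and 1, so z^2 - 5z + 4 = (z - 4)(z - 1).
Hence p(z) = (z - 4) (z - 1), with roots 1, 4.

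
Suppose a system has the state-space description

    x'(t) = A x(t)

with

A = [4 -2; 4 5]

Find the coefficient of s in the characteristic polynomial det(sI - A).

-9

For a 2×2 matrix, det(sI - A) = s^2 - (tr A)s + det A.
tr A = 9, det A = 28.
So p(s) = s^2 - 9s + 28.
The coefficient of s is -9.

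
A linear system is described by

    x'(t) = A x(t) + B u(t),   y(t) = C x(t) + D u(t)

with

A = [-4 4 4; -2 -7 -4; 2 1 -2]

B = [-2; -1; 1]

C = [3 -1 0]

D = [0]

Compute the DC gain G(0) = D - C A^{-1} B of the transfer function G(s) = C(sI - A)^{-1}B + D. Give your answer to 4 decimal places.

G(0) = C(-A)^{-1}B + D = -C A^{-1} B + D.
det A = -72, so A^{-1} = (1/-72)·adj(A) = [[-1/4, -1/6, -1/6], [1/6, 0, 1/3], [-1/6, -1/6, -1/2]]
A^{-1} B = [1/2, 0, 0]^T
C A^{-1} B = 3/2
G(0) = D - C A^{-1} B = 0 - (3/2) = -3/2 ≈ -1.5000

-1.5000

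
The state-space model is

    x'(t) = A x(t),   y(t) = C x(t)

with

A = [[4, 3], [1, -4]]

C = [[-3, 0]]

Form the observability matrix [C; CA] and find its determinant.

27

CA = [[-12, -9]]
Observability matrix O = [C; CA] = [[-3, 0], [-12, -9]]
det(O) = (-3)·(-9) - 0·(-12) = 27 - 0 = 27
Since det(O) ≠ 0, rank(O) = 2 and the system is completely observable.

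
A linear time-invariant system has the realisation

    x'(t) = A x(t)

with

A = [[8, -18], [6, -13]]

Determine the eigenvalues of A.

-4, -1

det(sI - A) = s^2 - (tr A)s + det A, with tr A = 8 + (-13) = -5 and det A = 8·(-13) - (-18)·6 = -104 - (-108) = 4.
So p(s) = det(sI - A) = s^2 + 5s + 4.
Factor s^2 + 5s + 4: two numbers with sum -5 and product 4 are -1 and -4, so s^2 + 5s + 4 = (s + 1)(s + 4).
Hence p(s) = (s + 1) (s + 4), with roots -4, -1.
All eigenvalues have negative real part, so the system is asymptotically stable.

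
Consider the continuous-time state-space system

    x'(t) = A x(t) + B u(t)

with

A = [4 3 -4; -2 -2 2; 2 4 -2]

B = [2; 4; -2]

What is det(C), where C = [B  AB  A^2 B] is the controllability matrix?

3520

AB = [[28], [-16], [24]]
A^2B = [[-32], [24], [-56]]
Controllability matrix C = [B  AB  A^2B] = [[2, 28, -32], [4, -16, 24], [-2, 24, -56]]
Expanding along the first row, det(C) = 2·((-16)·(-56) - 24·24) - 28·(4·(-56) - 24·(-2)) + (-32)·(4·24 - (-16)·(-2)) = 2·320 - 28·(-176) + (-32)·64 = 3520
Since det(C) ≠ 0, rank(C) = 3 and the system is completely controllable.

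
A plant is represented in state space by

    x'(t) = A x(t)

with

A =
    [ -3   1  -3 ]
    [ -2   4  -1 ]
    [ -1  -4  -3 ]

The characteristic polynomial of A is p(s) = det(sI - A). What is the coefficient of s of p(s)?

-20

Expand det(sI - A) for the 3×3 matrix.
p(s) = s^3 + 2s^2 - 20s - 7.
(Check: constant term = det(-A) = (-1)^3 det A = -7; coefficient of s^2 = -tr A = 2.)
The coefficient of s is -20.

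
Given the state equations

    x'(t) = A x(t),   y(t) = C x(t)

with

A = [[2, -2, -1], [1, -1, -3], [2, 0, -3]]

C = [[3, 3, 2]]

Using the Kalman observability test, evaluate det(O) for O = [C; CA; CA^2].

-5164

CA = [[13, -9, -18]]
CA^2 = [[-19, -17, 68]]
Observability matrix O = [C; CA; CA^2] = [[3, 3, 2], [13, -9, -18], [-19, -17, 68]]
Expanding along the first row, det(O) = 3·((-9)·68 - (-18)·(-17)) - 3·(13·68 - (-18)·(-19)) + 2·(13·(-17) - (-9)·(-19)) = 3·(-918) - 3·542 + 2·(-392) = -5164
Since det(O) ≠ 0, rank(O) = 3 and the system is completely observable.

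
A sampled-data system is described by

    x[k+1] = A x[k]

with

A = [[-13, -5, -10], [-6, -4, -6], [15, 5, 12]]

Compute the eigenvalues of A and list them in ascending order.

-4, -3, 2

det(zI - A) = z^3 - (tr A)z^2 + (M11 + M22 + M33)z - det A, where Mii is the 2×2 principal minor of A obtained by deleting row i and column i.
tr A = (-13) + (-4) + 12 = -5; M11 = (-4)·12 - (-6)·5 = -48 - (-30) = -18; M22 = (-13)·12 - (-10)·15 = -156 - (-150) = -6; M33 = (-13)·(-4) - (-5)·(-6) = 52 - 30 = 22; sum of minors = -2.
det A = (-13)·((-4)·12 - (-6)·5) - (-5)·((-6)·12 - (-6)·15) + (-10)·((-6)·5 - (-4)·15) = (-13)·(-18) - (-5)·18 + (-10)·30 = 24.
So p(z) = det(zI - A) = z^3 + 5z^2 - 2z - 24.
Rational-root test: any integer root divides -24. Testing small divisors, z = 2 works: p(2) = 8 + 20 + (-4) + (-24) = 0, so (z - 2) is a factor.
Dividing, p(z) = (z - 2)(z^2 + 7z + 12).
Factor z^2 + 7z + 12: two numbers with sum -7 and product 12 are -3 and -4, so z^2 + 7z + 12 = (z + 3)(z + 4).
Hence p(z) = (z - 2) (z + 3) (z + 4), with roots -4, -3, 2.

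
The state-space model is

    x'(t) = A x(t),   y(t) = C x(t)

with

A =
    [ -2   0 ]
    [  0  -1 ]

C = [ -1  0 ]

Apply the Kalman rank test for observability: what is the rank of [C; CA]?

1

CA = [[2, 0]]
Observability matrix O = [C; CA] = [[-1, 0], [2, 0]]
Every row of O is a scalar multiple of row 1 = [-1, 0] (multipliers 1, -2), so the rows span a one-dimensional space.
O ≠ 0, hence rank(O) = 1.
rank(O) = 1 < n = 2, so the pair (A, C) is not completely observable.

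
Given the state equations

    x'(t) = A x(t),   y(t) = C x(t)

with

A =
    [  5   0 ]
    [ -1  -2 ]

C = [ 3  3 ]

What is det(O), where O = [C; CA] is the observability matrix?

-54

CA = [[12, -6]]
Observability matrix O = [C; CA] = [[3, 3], [12, -6]]
det(O) = 3·(-6) - 3·12 = -18 - 36 = -54
Since det(O) ≠ 0, rank(O) = 2 and the system is completely observable.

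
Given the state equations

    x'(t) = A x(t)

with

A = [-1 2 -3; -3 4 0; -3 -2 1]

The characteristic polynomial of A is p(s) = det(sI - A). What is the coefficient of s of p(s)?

Expand det(sI - A) for the 3×3 matrix.
p(s) = s^3 - 4s^2 - 4s + 52.
(Check: constant term = det(-A) = (-1)^3 det A = 52; coefficient of s^2 = -tr A = -4.)
The coefficient of s is -4.

-4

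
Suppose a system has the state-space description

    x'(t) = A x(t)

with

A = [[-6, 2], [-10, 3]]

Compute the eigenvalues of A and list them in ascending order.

det(sI - A) = s^2 - (tr A)s + det A, with tr A = (-6) + 3 = -3 and det A = (-6)·3 - 2·(-10) = -18 - (-20) = 2.
So p(s) = det(sI - A) = s^2 + 3s + 2.
Factor s^2 + 3s + 2: two numbers with sum -3 and product 2 are -1 and -2, so s^2 + 3s + 2 = (s + 1)(s + 2).
Hence p(s) = (s + 1) (s + 2), with roots -2, -1.
All eigenvalues have negative real part, so the system is asymptotically stable.

-2, -1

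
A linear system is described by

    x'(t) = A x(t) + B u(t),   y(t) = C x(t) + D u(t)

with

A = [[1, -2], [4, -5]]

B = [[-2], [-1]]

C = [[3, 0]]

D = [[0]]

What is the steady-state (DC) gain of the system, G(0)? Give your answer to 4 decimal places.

G(0) = C(-A)^{-1}B + D = -C A^{-1} B + D.
det A = 3, so A^{-1} = (1/3)·adj(A) = [[-5/3, 2/3], [-4/3, 1/3]]
A^{-1} B = [8/3, 7/3]^T
C A^{-1} B = 8
G(0) = D - C A^{-1} B = 0 - (8) = -8

-8.0000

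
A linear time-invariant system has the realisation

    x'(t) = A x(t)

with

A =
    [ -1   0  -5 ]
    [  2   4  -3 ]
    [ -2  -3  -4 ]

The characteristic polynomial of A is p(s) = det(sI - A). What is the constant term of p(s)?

-15

Expand det(sI - A) for the 3×3 matrix.
p(s) = s^3 + s^2 - 35s - 15.
(Check: constant term = det(-A) = (-1)^3 det A = -15; coefficient of s^2 = -tr A = 1.)
The constant term is -15.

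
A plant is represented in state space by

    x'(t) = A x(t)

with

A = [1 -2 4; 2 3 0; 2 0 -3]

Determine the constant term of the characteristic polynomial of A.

45

Expand det(sI - A) for the 3×3 matrix.
p(s) = s^3 - s^2 - 13s + 45.
(Check: constant term = det(-A) = (-1)^3 det A = 45; coefficient of s^2 = -tr A = -1.)
The constant term is 45.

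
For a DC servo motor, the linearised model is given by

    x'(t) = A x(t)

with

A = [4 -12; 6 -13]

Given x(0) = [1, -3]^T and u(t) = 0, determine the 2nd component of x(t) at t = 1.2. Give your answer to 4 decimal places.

0.1651

det(sI - A) = s^2 - (tr A)s + det A, with tr A = 4 + (-13) = -9 and det A = 4·(-13) - (-12)·6 = -52 - (-72) = 20.
So p(s) = det(sI - A) = s^2 + 9s + 20.
Factor s^2 + 9s + 20: two numbers with sum -9 and product 20 are -4 and -5, so s^2 + 9s + 20 = (s + 4)(s + 5).
Hence p(s) = (s + 4) (s + 5), with roots -5, -4.
The eigenvalues -5, -4 are distinct and real, so A is diagonalisable and x(t) = e^{At} x(0) = V diag(e^{λ_i t}) V^{-1} x(0), where the columns of V are the eigenvectors.
λ = -5: A - (-5)I = [[9, -12], [6, -8]]. Row 1 gives 9·v1 + (-12)·v2 = 0, so take v_1 = [4, 3]^T.
λ = -4: A - (-4)I = [[8, -12], [6, -9]]. Row 1 gives 8·v1 + (-12)·v2 = 0, so take v_2 = [3, 2]^T.
V = [v_1 v_2] = [[4, 3], [3, 2]] has det V = -1, so V^{-1} = adj(V)/det V = [[-2, 3], [3, -4]].
Modal coordinates z(0) = V^{-1} x(0): (-2)·1 + 3·(-3) = -11; 3·1 + (-4)·(-3) = 15; so z(0) = [-11, 15]^T.
x_2(t) = Σ_i (v_i)_2 · z_i(0) · e^{λ_i t} (row 2 of V times the modal terms).
x_2(1.2) = 3·(-11)·e^{-5·1.2} + 2·15·e^{-4·1.2} = (-33)·0.002479 + 30·0.008230 = 0.1651.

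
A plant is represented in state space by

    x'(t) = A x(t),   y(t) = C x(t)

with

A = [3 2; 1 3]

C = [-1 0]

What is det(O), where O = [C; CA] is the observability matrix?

CA = [[-3, -2]]
Observability matrix O = [C; CA] = [[-1, 0], [-3, -2]]
det(O) = (-1)·(-2) - 0·(-3) = 2 - 0 = 2
Since det(O) ≠ 0, rank(O) = 2 and the system is completely observable.

2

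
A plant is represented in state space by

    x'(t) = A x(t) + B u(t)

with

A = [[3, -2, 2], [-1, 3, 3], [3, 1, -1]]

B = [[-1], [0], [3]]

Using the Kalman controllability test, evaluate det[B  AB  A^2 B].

AB = [[3], [10], [-6]]
A^2B = [[-23], [9], [25]]
Controllability matrix C = [B  AB  A^2B] = [[-1, 3, -23], [0, 10, 9], [3, -6, 25]]
Expanding along the first row, det(C) = (-1)·(10·25 - 9·(-6)) - 3·(0·25 - 9·3) + (-23)·(0·(-6) - 10·3) = (-1)·304 - 3·(-27) + (-23)·(-30) = 467
Since det(C) ≠ 0, rank(C) = 3 and the system is completely controllable.

467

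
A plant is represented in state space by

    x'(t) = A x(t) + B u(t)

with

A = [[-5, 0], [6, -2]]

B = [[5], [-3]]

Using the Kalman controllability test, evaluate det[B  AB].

AB = [[-25], [36]]
Controllability matrix C = [B  AB] = [[5, -25], [-3, 36]]
det(C) = 5·36 - (-25)·(-3) = 180 - 75 = 105
Since det(C) ≠ 0, rank(C) = 2 and the system is completely controllable.

105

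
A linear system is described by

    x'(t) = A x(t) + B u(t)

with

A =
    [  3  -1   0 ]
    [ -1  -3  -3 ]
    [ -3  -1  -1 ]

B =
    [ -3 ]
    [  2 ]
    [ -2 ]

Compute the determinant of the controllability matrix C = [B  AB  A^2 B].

AB = [[-11], [3], [9]]
A^2B = [[-36], [-25], [21]]
Controllability matrix C = [B  AB  A^2B] = [[-3, -11, -36], [2, 3, -25], [-2, 9, 21]]
Expanding along the first row, det(C) = (-3)·(3·21 - (-25)·9) - (-11)·(2·21 - (-25)·(-2)) + (-36)·(2·9 - 3·(-2)) = (-3)·288 - (-11)·(-8) + (-36)·24 = -1816
Since det(C) ≠ 0, rank(C) = 3 and the system is completely controllable.

-1816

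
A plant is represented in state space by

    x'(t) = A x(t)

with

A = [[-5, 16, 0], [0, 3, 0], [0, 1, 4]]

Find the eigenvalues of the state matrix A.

det(sI - A) = s^3 - (tr A)s^2 + (M11 + M22 + M33)s - det A, where Mii is the 2×2 principal minor of A obtained by deleting row i and column i.
tr A = (-5) + 3 + 4 = 2; M11 = 3·4 - 0·1 = 12 - 0 = 12; M22 = (-5)·4 - 0·0 = -20 - 0 = -20; M33 = (-5)·3 - 16·0 = -15 - 0 = -15; sum of minors = -23.
det A = (-5)·(3·4 - 0·1) - 16·(0·4 - 0·0) + 0·(0·1 - 3·0) = (-5)·12 - 16·0 + 0·0 = -60.
So p(s) = det(sI - A) = s^3 - 2s^2 - 23s + 60.
Rational-root test: any integer root divides 60. Testing small divisors, s = 3 works: p(3) = 27 + (-18) + (-69) + 60 = 0, so (s - 3) is a factor.
Dividing, p(s) = (s - 3)(s^2 + s - 20).
Factor s^2 + s - 20: two numbers with sum -1 and product -20 are 4 and -5, so s^2 + s - 20 = (s - 4)(s + 5).
Hence p(s) = (s - 4) (s - 3) (s + 5), with roots -5, 3, 4.
At least one eigenvalue has non-negative real part, so the system is not asymptotically stable.

-5, 3, 4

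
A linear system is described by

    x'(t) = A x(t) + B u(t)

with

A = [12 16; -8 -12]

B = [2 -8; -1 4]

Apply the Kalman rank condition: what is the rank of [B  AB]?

AB = [[8, -32], [-4, 16]]
Controllability matrix C = [B  AB] = [[2, -8, 8, -32], [-1, 4, -4, 16]]
Every column of C is a scalar multiple of column 1 = [2, -1] (multipliers 1, -4, 4, -16), so the columns span a one-dimensional space.
C ≠ 0, hence rank(C) = 1.
rank(C) = 1 < n = 2, so the pair (A, B) is not completely controllable.

1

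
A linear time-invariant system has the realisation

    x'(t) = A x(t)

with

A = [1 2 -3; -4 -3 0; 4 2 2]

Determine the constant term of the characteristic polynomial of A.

2

Expand det(sI - A) for the 3×3 matrix.
p(s) = s^3 + 13s + 2.
(Check: constant term = det(-A) = (-1)^3 det A = 2; coefficient of s^2 = -tr A = 0.)
The constant term is 2.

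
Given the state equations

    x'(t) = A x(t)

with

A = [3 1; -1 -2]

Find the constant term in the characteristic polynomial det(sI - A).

-5

For a 2×2 matrix, det(sI - A) = s^2 - (tr A)s + det A.
tr A = 1, det A = -5.
So p(s) = s^2 - s - 5.
The constant term is -5.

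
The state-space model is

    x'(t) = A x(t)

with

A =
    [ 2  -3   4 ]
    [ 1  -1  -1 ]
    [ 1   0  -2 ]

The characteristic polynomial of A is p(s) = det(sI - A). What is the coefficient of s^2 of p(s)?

1

Expand det(sI - A) for the 3×3 matrix.
p(s) = s^3 + s^2 - 5s - 5.
(Check: constant term = det(-A) = (-1)^3 det A = -5; coefficient of s^2 = -tr A = 1.)
The coefficient of s^2 is 1.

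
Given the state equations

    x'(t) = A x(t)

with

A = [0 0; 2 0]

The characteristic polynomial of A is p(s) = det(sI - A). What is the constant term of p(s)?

For a 2×2 matrix, det(sI - A) = s^2 - (tr A)s + det A.
tr A = 0, det A = 0.
So p(s) = s^2.
The constant term is 0.

0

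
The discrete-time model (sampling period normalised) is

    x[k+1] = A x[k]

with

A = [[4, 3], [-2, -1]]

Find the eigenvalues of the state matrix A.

1, 2

det(zI - A) = z^2 - (tr A)z + det A, with tr A = 4 + (-1) = 3 and det A = 4·(-1) - 3·(-2) = -4 - (-6) = 2.
So p(z) = det(zI - A) = z^2 - 3z + 2.
Factor z^2 - 3z + 2: two numbers with sum 3 and product 2 are 2 and 1, so z^2 - 3z + 2 = (z - 2)(z - 1).
Hence p(z) = (z - 2) (z - 1), with roots 1, 2.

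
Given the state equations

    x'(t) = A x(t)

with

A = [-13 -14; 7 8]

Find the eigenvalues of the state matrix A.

det(sI - A) = s^2 - (tr A)s + det A, with tr A = (-13) + 8 = -5 and det A = (-13)·8 - (-14)·7 = -104 - (-98) = -6.
So p(s) = det(sI - A) = s^2 + 5s - 6.
Factor s^2 + 5s - 6: two numbers with sum -5 and product -6 are 1 and -6, so s^2 + 5s - 6 = (s - 1)(s + 6).
Hence p(s) = (s - 1) (s + 6), with roots -6, 1.
At least one eigenvalue has non-negative real part, so the system is not asymptotically stable.

-6, 1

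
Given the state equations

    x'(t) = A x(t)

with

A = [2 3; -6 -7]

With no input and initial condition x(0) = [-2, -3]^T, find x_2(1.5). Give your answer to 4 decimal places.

det(sI - A) = s^2 - (tr A)s + det A, with tr A = 2 + (-7) = -5 and det A = 2·(-7) - 3·(-6) = -14 - (-18) = 4.
So p(s) = det(sI - A) = s^2 + 5s + 4.
Factor s^2 + 5s + 4: two numbers with sum -5 and product 4 are -1 and -4, so s^2 + 5s + 4 = (s + 1)(s + 4).
Hence p(s) = (s + 1) (s + 4), with roots -4, -1.
The eigenvalues -4, -1 are distinct and real, so A is diagonalisable and x(t) = e^{At} x(0) = V diag(e^{λ_i t}) V^{-1} x(0), where the columns of V are the eigenvectors.
λ = -4: A - (-4)I = [[6, 3], [-6, -3]]. Row 1 gives 6·v1 + 3·v2 = 0, so take v_1 = [-1, 2]^T.
λ = -1: A - (-1)I = [[3, 3], [-6, -6]]. Row 1 gives 3·v1 + 3·v2 = 0, so take v_2 = [1, -1]^T.
V = [v_1 v_2] = [[-1, 1], [2, -1]] has det V = -1, so V^{-1} = adj(V)/det V = [[1, 1], [2, 1]].
Modal coordinates z(0) = V^{-1} x(0): 1·(-2) + 1·(-3) = -5; 2·(-2) + 1·(-3) = -7; so z(0) = [-5, -7]^T.
x_2(t) = Σ_i (v_i)_2 · z_i(0) · e^{λ_i t} (row 2 of V times the modal terms).
x_2(1.5) = 2·(-5)·e^{-4·1.5} + (-1)·(-7)·e^{-1·1.5} = (-10)·0.002479 + 7·0.223130 = 1.5371.

1.5371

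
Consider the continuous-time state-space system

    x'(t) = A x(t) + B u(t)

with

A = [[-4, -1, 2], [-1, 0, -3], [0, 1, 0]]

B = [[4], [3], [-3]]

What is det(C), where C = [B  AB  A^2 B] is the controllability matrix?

AB = [[-25], [5], [3]]
A^2B = [[101], [16], [5]]
Controllability matrix C = [B  AB  A^2B] = [[4, -25, 101], [3, 5, 16], [-3, 3, 5]]
Expanding along the first row, det(C) = 4·(5·5 - 16·3) - (-25)·(3·5 - 16·(-3)) + 101·(3·3 - 5·(-3)) = 4·(-23) - (-25)·63 + 101·24 = 3907
Since det(C) ≠ 0, rank(C) = 3 and the system is completely controllable.

3907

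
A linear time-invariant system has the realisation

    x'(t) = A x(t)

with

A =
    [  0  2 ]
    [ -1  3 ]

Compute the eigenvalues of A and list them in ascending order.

det(sI - A) = s^2 - (tr A)s + det A, with tr A = 0 + 3 = 3 and det A = 0·3 - 2·(-1) = 0 - (-2) = 2.
So p(s) = det(sI - A) = s^2 - 3s + 2.
Factor s^2 - 3s + 2: two numbers with sum 3 and product 2 are 2 and 1, so s^2 - 3s + 2 = (s - 2)(s - 1).
Hence p(s) = (s - 2) (s - 1), with roots 1, 2.
At least one eigenvalue has non-negative real part, so the system is not asymptotically stable.

1, 2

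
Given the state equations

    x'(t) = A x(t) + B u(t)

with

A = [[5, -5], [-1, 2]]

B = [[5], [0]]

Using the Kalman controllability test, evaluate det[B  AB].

AB = [[25], [-5]]
Controllability matrix C = [B  AB] = [[5, 25], [0, -5]]
det(C) = 5·(-5) - 25·0 = -25 - 0 = -25
Since det(C) ≠ 0, rank(C) = 2 and the system is completely controllable.

-25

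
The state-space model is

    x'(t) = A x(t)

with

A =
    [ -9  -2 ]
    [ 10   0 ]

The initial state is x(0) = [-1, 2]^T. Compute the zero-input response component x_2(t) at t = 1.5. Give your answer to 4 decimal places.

0.0011

det(sI - A) = s^2 - (tr A)s + det A, with tr A = (-9) + 0 = -9 and det A = (-9)·0 - (-2)·10 = 0 - (-20) = 20.
So p(s) = det(sI - A) = s^2 + 9s + 20.
Factor s^2 + 9s + 20: two numbers with sum -9 and product 20 are -4 and -5, so s^2 + 9s + 20 = (s + 4)(s + 5).
Hence p(s) = (s + 4) (s + 5), with roots -5, -4.
The eigenvalues -5, -4 are distinct and real, so A is diagonalisable and x(t) = e^{At} x(0) = V diag(e^{λ_i t}) V^{-1} x(0), where the columns of V are the eigenvectors.
λ = -5: A - (-5)I = [[-4, -2], [10, 5]]. Row 1 gives (-4)·v1 + (-2)·v2 = 0, so take v_1 = [1, -2]^T.
λ = -4: A - (-4)I = [[-5, -2], [10, 4]]. Row 1 gives (-5)·v1 + (-2)·v2 = 0, so take v_2 = [-2, 5]^T.
V = [v_1 v_2] = [[1, -2], [-2, 5]] has det V = 1, so V^{-1} = adj(V)/det V = [[5, 2], [2, 1]].
Modal coordinates z(0) = V^{-1} x(0): 5·(-1) + 2·2 = -1; 2·(-1) + 1·2 = 0; so z(0) = [-1, 0]^T.
x_2(t) = Σ_i (v_i)_2 · z_i(0) · e^{λ_i t} (row 2 of V times the modal terms).
x_2(1.5) = (-2)·(-1)·e^{-5·1.5} + 5·0·e^{-4·1.5} = 2·0.000553 + 0·0.002479 = 0.0011.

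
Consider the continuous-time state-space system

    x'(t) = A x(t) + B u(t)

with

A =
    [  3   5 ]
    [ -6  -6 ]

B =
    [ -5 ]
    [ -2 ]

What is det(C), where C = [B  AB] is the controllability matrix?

AB = [[-25], [42]]
Controllability matrix C = [B  AB] = [[-5, -25], [-2, 42]]
det(C) = (-5)·42 - (-25)·(-2) = -210 - 50 = -260
Since det(C) ≠ 0, rank(C) = 2 and the system is completely controllable.

-260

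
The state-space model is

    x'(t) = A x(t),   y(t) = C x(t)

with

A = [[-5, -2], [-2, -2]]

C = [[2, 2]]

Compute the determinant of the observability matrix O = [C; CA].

12

CA = [[-14, -8]]
Observability matrix O = [C; CA] = [[2, 2], [-14, -8]]
det(O) = 2·(-8) - 2·(-14) = -16 - (-28) = 12
Since det(O) ≠ 0, rank(O) = 2 and the system is completely observable.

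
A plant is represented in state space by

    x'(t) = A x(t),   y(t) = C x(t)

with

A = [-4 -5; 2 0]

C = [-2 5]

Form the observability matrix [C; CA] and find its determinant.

CA = [[18, 10]]
Observability matrix O = [C; CA] = [[-2, 5], [18, 10]]
det(O) = (-2)·10 - 5·18 = -20 - 90 = -110
Since det(O) ≠ 0, rank(O) = 2 and the system is completely observable.

-110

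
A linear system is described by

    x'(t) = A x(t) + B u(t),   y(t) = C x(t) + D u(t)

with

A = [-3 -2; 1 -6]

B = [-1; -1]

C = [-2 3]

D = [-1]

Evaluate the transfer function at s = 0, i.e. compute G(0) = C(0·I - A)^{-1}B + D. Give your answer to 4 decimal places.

G(0) = C(-A)^{-1}B + D = -C A^{-1} B + D.
det A = 20, so A^{-1} = (1/20)·adj(A) = [[-3/10, 1/10], [-1/20, -3/20]]
A^{-1} B = [1/5, 1/5]^T
C A^{-1} B = 1/5
G(0) = D - C A^{-1} B = -1 - (1/5) = -6/5 ≈ -1.2000

-1.2000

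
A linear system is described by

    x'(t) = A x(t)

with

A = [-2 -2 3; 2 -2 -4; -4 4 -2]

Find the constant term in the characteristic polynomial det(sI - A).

80

Expand det(sI - A) for the 3×3 matrix.
p(s) = s^3 + 6s^2 + 44s + 80.
(Check: constant term = det(-A) = (-1)^3 det A = 80; coefficient of s^2 = -tr A = 6.)
The constant term is 80.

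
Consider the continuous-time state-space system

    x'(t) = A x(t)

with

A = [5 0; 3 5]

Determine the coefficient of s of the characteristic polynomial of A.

-10

For a 2×2 matrix, det(sI - A) = s^2 - (tr A)s + det A.
tr A = 10, det A = 25.
So p(s) = s^2 - 10s + 25.
The coefficient of s is -10.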